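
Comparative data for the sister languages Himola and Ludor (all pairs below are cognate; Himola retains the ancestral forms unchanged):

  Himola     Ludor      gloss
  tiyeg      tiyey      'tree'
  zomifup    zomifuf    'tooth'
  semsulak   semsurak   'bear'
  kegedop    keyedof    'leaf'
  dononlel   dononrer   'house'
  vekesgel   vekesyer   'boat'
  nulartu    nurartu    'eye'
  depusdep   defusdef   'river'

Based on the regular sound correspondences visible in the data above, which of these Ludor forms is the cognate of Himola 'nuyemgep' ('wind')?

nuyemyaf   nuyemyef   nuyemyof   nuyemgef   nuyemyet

nuyemyef

vekesgel ~ vekesyer — Himola g corresponds to Ludor y after a consonant, before a front vowel.
zomifup ~ zomifuf, kegedop ~ keyedof — Himola p corresponds to Ludor f word-finally.
Applying these to Himola 'nuyemgep':
  nuyemgep → nuyemyep   (g→y after a consonant, before a front vowel)
  nuyemyep → nuyemyef   (p→f word-finally)
So the Ludor cognate is 'nuyemyef'.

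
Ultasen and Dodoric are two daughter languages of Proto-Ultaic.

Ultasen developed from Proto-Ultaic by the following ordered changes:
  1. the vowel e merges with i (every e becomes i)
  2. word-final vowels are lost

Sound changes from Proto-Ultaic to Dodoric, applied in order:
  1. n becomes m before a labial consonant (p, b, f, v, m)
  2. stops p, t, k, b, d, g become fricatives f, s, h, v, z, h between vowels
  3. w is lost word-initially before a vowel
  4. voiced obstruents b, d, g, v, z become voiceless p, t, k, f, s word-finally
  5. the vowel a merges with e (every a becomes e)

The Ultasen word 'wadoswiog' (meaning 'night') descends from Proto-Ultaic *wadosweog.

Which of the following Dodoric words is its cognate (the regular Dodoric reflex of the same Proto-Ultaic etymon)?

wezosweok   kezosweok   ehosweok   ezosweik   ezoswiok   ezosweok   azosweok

Dodoric: *wadosweog > wazosweog > azosweog > azosweok > ezosweok  (by intervocalic lenition, glide loss, final devoicing, vowel merger)
The other candidates each miss or misapply at least one Dodoric change.

ezosweok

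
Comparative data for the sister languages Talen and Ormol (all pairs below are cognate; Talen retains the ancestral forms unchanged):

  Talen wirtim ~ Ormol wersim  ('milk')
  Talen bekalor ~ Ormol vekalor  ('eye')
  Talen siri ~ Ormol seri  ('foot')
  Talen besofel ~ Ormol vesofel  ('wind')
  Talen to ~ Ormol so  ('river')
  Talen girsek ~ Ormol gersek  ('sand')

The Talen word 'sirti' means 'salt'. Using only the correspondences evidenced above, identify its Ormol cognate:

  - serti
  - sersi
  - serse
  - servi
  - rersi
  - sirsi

wirtim ~ wersim, siri ~ seri — Talen i corresponds to Ormol e after a consonant, before r.
wirtim ~ wersim — Talen t corresponds to Ormol s after a consonant, before a front vowel.
Applying these to Talen 'sirti':
  sirti → serti   (i→e after a consonant, before r)
  serti → sersi   (t→s after a consonant, before a front vowel)
So the Ormol cognate is 'sersi'.

sersi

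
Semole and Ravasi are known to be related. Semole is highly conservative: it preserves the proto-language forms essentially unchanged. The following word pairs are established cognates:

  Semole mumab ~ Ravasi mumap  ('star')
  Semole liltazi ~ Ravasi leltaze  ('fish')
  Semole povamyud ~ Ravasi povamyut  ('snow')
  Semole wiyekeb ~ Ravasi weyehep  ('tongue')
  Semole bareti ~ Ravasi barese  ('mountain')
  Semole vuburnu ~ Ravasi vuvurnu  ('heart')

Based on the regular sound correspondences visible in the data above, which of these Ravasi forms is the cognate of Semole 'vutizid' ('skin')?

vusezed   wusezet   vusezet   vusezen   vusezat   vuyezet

vusezet

bareti ~ barese — Semole t corresponds to Ravasi s between vowels (before a front vowel).
liltazi ~ leltaze, wiyekeb ~ weyehep — Semole i corresponds to Ravasi e after a consonant, before a consonant other than r, m, n, p, b, f, v.
povamyud ~ povamyut — Semole d corresponds to Ravasi t word-finally.
Applying these to Semole 'vutizid':
  vutizid → vusizid   (t→s between vowels (before a front vowel))
  vusizid → vusezid   (i→e after a consonant, before a consonant other than r, m, n, p, b, f, v)
  vusezid → vusezed   (i→e after a consonant, before a consonant other than r, m, n, p, b, f, v)
  vusezed → vusezet   (d→t word-finally)
So the Ravasi cognate is 'vusezet'.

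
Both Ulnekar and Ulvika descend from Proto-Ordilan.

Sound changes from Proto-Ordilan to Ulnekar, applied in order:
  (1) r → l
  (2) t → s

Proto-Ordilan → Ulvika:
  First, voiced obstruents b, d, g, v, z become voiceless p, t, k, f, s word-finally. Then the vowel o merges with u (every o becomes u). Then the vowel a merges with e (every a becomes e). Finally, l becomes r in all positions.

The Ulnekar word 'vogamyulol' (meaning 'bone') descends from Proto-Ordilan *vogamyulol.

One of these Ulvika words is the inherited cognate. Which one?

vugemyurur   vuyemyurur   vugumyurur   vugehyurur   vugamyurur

vugemyurur

Ulvika: start from *vogamyulol.
  rule 1: no change — vogamyulol
  rule 2 (vowel merger): vogamyulol → vugamyulul
  rule 3 (vowel merger): vugamyulul → vugemyulul
  rule 4 (unconditioned shift): vugemyulul → vugemyurur
  ⇒ Ulvika vugemyurur
Only 'vugemyurur' matches the regular Ulvika development of *vogamyulol.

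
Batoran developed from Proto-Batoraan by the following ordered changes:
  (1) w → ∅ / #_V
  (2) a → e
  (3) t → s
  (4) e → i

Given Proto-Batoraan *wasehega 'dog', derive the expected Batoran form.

isihigi

Batoran: *wasehega > asehega > esehege > isihigi  (by glide loss, vowel merger, vowel merger)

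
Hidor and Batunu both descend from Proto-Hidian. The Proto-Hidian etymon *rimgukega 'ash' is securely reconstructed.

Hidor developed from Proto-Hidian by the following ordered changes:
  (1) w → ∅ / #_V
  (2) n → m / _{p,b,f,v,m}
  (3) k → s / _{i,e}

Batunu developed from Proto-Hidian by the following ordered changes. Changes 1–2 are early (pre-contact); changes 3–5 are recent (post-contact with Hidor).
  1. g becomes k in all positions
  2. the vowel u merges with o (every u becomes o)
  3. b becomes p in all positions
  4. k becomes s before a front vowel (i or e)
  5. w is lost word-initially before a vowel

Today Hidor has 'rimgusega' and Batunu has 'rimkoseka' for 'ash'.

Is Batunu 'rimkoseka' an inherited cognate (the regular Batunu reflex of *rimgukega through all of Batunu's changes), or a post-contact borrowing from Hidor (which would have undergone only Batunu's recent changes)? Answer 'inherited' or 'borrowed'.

If inherited, *rimgukega would pass through all of Batunu's changes:
Batunu: *rimgukega > rimkukeka > rimkokeka > rimkoseka  (by unconditioned shift, vowel merger, palatalisation)
If borrowed from Hidor 'rimgusega' after the early changes, it would undergo only the recent ones:
  rule 3 (unconditioned shift): no change (rimgusega)
  rule 4 (palatalisation): no change (rimgusega)
  rule 5 (glide loss): no change (rimgusega)
  ⇒ as a loan: rimgusega
Batunu 'rimkoseka' matches the inherited outcome exactly, so it is an inherited cognate, not a loan.

inherited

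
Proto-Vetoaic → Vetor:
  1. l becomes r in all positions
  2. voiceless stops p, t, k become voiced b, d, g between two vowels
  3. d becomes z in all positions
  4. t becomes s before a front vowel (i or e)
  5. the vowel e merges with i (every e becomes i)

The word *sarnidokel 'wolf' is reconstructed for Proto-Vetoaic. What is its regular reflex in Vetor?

Vetor: *sarnidokel > sarnidoker > sarnidoger > sarnizoger > sarnizogir  (by unconditioned shift, intervocalic voicing, unconditioned shift, vowel merger)

sarnizogir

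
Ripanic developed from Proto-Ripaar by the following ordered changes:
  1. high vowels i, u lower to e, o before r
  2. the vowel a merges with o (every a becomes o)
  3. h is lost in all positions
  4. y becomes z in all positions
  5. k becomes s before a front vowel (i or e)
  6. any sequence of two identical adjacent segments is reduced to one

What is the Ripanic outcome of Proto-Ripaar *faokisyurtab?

Ripanic: *faokisyurtab > faokisyortab > fookisyortob > fookiszortob > foosiszortob > fosiszortob  (by pre-rhotic lowering, vowel merger, unconditioned shift, palatalisation, degemination)

fosiszortob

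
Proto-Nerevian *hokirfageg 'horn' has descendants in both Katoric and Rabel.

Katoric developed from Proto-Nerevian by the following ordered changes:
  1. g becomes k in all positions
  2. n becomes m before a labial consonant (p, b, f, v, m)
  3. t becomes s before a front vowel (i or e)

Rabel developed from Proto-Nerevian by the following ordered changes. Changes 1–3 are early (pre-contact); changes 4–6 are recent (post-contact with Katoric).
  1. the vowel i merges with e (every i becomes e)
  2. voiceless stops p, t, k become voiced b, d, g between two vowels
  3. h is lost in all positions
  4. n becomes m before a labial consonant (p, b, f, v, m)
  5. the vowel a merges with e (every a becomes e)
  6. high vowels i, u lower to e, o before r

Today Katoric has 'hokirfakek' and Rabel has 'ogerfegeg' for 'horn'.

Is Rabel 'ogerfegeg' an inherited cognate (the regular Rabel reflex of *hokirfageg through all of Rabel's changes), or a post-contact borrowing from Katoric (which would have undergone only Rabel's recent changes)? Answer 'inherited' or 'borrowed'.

If inherited, *hokirfageg would pass through all of Rabel's changes:
Rabel: *hokirfageg > hokerfageg > hogerfageg > ogerfageg > ogerfegeg  (by vowel merger, intervocalic voicing, h-loss, vowel merger)
If borrowed from Katoric 'hokirfakek' after the early changes, it would undergo only the recent ones:
  rule 4 (nasal place assimilation): no change (hokirfakek)
  rule 5 (vowel merger): hokirfakek → hokirfekek
  rule 6 (pre-rhotic lowering): hokirfekek → hokerfekek
  ⇒ as a loan: hokerfekek
Rabel 'ogerfegeg' matches the inherited outcome exactly, so it is an inherited cognate, not a loan.

inherited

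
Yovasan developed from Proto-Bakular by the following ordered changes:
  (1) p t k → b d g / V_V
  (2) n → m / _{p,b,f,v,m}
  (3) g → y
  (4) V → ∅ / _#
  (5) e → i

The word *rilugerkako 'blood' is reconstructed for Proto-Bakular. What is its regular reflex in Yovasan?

Yovasan: start from *rilugerkako.
  rule 1 (intervocalic voicing): rilugerkako → rilugerkago
  rule 2: no change — rilugerkago
  rule 3 (unconditioned shift): rilugerkago → riluyerkayo
  rule 4 (apocope): riluyerkayo → riluyerkay
  rule 5 (vowel merger): riluyerkay → riluyirkay
  ⇒ Yovasan riluyirkay

riluyirkay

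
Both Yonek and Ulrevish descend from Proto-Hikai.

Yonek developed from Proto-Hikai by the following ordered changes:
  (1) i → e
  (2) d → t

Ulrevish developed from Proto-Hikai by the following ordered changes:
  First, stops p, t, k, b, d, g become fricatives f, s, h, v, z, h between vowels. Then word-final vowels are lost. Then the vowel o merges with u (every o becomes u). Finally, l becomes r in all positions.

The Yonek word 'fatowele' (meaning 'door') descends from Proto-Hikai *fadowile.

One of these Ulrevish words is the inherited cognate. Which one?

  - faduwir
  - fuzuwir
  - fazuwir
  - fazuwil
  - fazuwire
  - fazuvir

fazuwir

Ulrevish: start from *fadowile.
  rule 1 (intervocalic lenition): fadowile → fazowile
  rule 2 (apocope): fazowile → fazowil
  rule 3 (vowel merger): fazowil → fazuwil
  rule 4 (unconditioned shift): fazuwil → fazuwir
  ⇒ Ulrevish fazuwir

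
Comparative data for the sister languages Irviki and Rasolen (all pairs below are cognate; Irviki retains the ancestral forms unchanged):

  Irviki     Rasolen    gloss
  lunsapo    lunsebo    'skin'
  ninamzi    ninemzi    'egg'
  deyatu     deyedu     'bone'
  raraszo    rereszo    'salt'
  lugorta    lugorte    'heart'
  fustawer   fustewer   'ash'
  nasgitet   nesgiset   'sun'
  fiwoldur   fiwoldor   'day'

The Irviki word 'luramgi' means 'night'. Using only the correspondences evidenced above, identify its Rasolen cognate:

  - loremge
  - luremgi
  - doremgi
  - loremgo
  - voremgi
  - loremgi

loremgi

fiwoldur ~ fiwoldor — Irviki u corresponds to Rasolen o after a consonant, before r.
ninamzi ~ ninemzi — Irviki a corresponds to Rasolen e after a consonant, before a nasal.
Applying these to Irviki 'luramgi':
  luramgi → loramgi   (u→o after a consonant, before r)
  loramgi → loremgi   (a→e after a consonant, before a nasal)
So the Rasolen cognate is 'loremgi'.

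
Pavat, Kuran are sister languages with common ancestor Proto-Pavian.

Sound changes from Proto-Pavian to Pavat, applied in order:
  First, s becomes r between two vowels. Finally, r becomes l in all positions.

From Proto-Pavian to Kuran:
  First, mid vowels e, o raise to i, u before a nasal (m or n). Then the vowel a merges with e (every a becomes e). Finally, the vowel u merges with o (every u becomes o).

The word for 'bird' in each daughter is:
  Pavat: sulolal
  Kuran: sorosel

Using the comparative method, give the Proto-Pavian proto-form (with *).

Position 2: Pavat has u, Kuran has o. Pavat preserves u here (none of its changes turn any other segment into u), so the proto-segment is *u.
Position 5: Pavat has l, Kuran has s. Kuran preserves s here (none of its changes turn any other segment into s), so the proto-segment is *s.
Position 3: Pavat has l, Kuran has r. Kuran preserves r here (none of its changes turn any other segment into r), so the proto-segment is *r.
This points to *surosal. Verify forward in each daughter:
Pavat: *surosal
  surosal → suroral   [rhotacism]
  suroral → sulolal   [unconditioned shift]
  giving Pavat sulolal.
Kuran: *surosal > surosel > sorosel  (by vowel merger, vowel merger)
No other proto-form is consistent with every reflex, so the reconstruction is *surosal.

*surosal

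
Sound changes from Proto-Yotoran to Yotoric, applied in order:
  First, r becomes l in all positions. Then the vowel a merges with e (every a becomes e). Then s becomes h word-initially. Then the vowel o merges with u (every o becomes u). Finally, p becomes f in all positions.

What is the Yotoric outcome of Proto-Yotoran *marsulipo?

melsulifu

Yotoric: *marsulipo
  marsulipo → malsulipo   [unconditioned shift]
  malsulipo → melsulipo   [vowel merger]
  melsulipo (rule 3 does not apply)
  melsulipo → melsulipu   [vowel merger]
  melsulipu → melsulifu   [unconditioned shift]
  giving Yotoric melsulifu.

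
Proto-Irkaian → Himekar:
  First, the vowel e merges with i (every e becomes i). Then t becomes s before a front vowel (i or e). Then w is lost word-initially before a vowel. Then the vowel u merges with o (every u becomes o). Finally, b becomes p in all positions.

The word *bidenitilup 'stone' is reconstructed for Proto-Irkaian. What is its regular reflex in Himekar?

Himekar: *bidenitilup
  bidenitilup → bidinitilup   [vowel merger]
  bidinitilup → bidinisilup   [palatalisation]
  bidinisilup (rule 3 does not apply)
  bidinisilup → bidinisilop   [vowel merger]
  bidinisilop → pidinisilop   [unconditioned shift]
  giving Himekar pidinisilop.

pidinisilop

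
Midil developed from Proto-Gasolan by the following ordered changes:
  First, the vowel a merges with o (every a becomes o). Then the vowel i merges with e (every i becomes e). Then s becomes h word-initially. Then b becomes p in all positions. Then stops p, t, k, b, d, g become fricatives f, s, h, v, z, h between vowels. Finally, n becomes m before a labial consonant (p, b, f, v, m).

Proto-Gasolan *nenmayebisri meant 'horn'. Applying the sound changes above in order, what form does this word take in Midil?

Midil: *nenmayebisri
  nenmayebisri → nenmoyebisri   [vowel merger]
  nenmoyebisri → nenmoyebesre   [vowel merger]
  nenmoyebesre (rule 3 does not apply)
  nenmoyebesre → nenmoyepesre   [unconditioned shift]
  nenmoyepesre → nenmoyefesre   [intervocalic lenition]
  nenmoyefesre → nemmoyefesre   [nasal place assimilation]
  giving Midil nemmoyefesre.

nemmoyefesre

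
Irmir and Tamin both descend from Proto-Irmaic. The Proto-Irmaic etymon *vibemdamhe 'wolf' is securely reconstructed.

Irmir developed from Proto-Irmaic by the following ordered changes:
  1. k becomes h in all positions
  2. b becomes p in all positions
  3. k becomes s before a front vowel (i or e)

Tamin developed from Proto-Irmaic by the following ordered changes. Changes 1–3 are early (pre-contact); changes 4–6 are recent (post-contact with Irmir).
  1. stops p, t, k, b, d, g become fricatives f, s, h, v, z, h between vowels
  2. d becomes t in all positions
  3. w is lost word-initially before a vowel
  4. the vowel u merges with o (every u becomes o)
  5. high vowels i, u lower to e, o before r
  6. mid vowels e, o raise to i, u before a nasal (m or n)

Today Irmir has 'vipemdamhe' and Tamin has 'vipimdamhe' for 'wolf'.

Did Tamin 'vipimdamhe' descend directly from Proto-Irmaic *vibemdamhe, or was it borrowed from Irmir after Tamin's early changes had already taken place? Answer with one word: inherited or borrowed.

If inherited, *vibemdamhe would pass through all of Tamin's changes:
Tamin: *vibemdamhe
  vibemdamhe → vivemdamhe   [intervocalic lenition]
  vivemdamhe → vivemtamhe   [unconditioned shift]
  vivemtamhe (rule 3 does not apply)
  vivemtamhe (rule 4 does not apply)
  vivemtamhe (rule 5 does not apply)
  vivemtamhe → vivimtamhe   [pre-nasal raising]
  giving Tamin vivimtamhe.
If borrowed from Irmir 'vipemdamhe' after the early changes, it would undergo only the recent ones:
  rule 4 (vowel merger): no change (vipemdamhe)
  rule 5 (pre-rhotic lowering): no change (vipemdamhe)
  rule 6 (pre-nasal raising): vipemdamhe → vipimdamhe
  ⇒ as a loan: vipimdamhe
Tamin 'vipimdamhe' matches the loan outcome 'vipimdamhe', not the inherited 'vivimtamhe' — it skipped the early Tamin changes, so it was borrowed from Irmir.

borrowed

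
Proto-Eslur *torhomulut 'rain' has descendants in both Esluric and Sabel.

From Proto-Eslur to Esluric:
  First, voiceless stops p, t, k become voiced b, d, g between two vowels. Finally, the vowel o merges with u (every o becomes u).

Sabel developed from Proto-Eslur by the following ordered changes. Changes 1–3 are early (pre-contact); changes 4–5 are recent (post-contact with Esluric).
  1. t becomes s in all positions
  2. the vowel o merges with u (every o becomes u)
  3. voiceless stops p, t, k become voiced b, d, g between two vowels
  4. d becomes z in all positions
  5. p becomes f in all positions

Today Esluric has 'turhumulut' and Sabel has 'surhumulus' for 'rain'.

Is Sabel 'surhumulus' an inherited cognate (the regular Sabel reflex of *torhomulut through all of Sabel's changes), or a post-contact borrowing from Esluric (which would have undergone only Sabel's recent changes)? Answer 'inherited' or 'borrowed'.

If inherited, *torhomulut would pass through all of Sabel's changes:
Sabel: *torhomulut > sorhomulus > surhumulus  (by unconditioned shift, vowel merger)
If borrowed from Esluric 'turhumulut' after the early changes, it would undergo only the recent ones:
  rule 4 (unconditioned shift): no change (turhumulut)
  rule 5 (unconditioned shift): no change (turhumulut)
  ⇒ as a loan: turhumulut
Sabel 'surhumulus' matches the inherited outcome exactly, so it is an inherited cognate, not a loan.

inherited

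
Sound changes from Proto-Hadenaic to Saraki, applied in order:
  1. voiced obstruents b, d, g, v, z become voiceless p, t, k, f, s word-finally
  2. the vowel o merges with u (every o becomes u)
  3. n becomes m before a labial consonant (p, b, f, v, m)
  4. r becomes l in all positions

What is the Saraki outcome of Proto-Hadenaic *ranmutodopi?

lammutudupi

Saraki: start from *ranmutodopi.
  rule 1: no change — ranmutodopi
  rule 2 (vowel merger): ranmutodopi → ranmutudupi
  rule 3 (nasal place assimilation): ranmutudupi → rammutudupi
  rule 4 (unconditioned shift): rammutudupi → lammutudupi
  ⇒ Saraki lammutudupi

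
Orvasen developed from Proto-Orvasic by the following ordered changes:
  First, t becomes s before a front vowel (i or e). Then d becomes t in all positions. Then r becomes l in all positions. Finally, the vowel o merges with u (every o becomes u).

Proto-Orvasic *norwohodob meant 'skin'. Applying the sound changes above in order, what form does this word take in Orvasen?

Orvasen: *norwohodob
  norwohodob (rule 1 does not apply)
  norwohodob → norwohotob   [unconditioned shift]
  norwohotob → nolwohotob   [unconditioned shift]
  nolwohotob → nulwuhutub   [vowel merger]
  giving Orvasen nulwuhutub.

nulwuhutub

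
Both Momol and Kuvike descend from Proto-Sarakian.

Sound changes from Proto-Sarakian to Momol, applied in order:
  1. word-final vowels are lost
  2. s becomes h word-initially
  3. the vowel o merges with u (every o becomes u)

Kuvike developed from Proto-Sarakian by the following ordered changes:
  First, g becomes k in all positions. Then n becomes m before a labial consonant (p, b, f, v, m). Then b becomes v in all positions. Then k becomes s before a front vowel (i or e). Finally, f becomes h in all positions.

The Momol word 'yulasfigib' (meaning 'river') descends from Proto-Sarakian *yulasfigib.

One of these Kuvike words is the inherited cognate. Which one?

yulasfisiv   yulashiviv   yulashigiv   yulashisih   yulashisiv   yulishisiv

yulashisiv

Kuvike: start from *yulasfigib.
  rule 1 (unconditioned shift): yulasfigib → yulasfikib
  rule 2: no change — yulasfikib
  rule 3 (unconditioned shift): yulasfikib → yulasfikiv
  rule 4 (palatalisation): yulasfikiv → yulasfisiv
  rule 5 (unconditioned shift): yulasfisiv → yulashisiv
  ⇒ Kuvike yulashisiv
The other candidates each miss or misapply at least one Kuvike change.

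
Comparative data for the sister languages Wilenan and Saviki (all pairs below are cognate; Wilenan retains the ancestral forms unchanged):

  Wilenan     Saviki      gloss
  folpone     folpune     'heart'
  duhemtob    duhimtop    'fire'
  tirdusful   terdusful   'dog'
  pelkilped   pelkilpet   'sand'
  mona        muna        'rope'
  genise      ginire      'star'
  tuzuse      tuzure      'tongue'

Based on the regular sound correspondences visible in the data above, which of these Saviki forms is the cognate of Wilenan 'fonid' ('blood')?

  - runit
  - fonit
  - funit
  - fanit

funit

folpone ~ folpune, mona ~ muna — Wilenan o corresponds to Saviki u after a consonant, before a nasal.
pelkilped ~ pelkilpet — Wilenan d corresponds to Saviki t word-finally.
Applying these to Wilenan 'fonid':
  fonid → funid   (o→u after a consonant, before a nasal)
  funid → funit   (d→t word-finally)
So the Saviki cognate is 'funit'.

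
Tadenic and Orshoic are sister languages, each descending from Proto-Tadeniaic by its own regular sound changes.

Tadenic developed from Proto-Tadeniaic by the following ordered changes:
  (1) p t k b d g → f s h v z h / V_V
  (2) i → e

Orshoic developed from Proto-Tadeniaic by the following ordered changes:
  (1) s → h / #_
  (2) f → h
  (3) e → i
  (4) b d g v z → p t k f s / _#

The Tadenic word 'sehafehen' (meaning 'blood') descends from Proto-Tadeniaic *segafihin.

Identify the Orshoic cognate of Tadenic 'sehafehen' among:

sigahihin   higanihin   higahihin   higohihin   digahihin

Orshoic: *segafihin > hegafihin > hegahihin > higahihin  (by debuccalisation, unconditioned shift, vowel merger)
The other candidates each miss or misapply at least one Orshoic change.

higahihin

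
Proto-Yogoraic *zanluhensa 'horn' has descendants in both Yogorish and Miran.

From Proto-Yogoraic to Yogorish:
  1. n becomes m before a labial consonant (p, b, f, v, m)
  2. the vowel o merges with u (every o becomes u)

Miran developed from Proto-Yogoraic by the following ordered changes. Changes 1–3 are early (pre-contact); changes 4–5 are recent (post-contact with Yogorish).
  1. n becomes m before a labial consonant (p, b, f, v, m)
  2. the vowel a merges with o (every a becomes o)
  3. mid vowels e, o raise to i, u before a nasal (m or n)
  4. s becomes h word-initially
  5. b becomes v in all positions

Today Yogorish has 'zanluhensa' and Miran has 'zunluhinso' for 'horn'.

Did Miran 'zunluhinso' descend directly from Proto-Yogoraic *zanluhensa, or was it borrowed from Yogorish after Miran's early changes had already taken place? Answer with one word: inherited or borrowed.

inherited

If inherited, *zanluhensa would pass through all of Miran's changes:
Miran: *zanluhensa > zonluhenso > zunluhinso  (by vowel merger, pre-nasal raising)
If borrowed from Yogorish 'zanluhensa' after the early changes, it would undergo only the recent ones:
  rule 4 (debuccalisation): no change (zanluhensa)
  rule 5 (unconditioned shift): no change (zanluhensa)
  ⇒ as a loan: zanluhensa
Miran 'zunluhinso' matches the inherited outcome exactly, so it is an inherited cognate, not a loan.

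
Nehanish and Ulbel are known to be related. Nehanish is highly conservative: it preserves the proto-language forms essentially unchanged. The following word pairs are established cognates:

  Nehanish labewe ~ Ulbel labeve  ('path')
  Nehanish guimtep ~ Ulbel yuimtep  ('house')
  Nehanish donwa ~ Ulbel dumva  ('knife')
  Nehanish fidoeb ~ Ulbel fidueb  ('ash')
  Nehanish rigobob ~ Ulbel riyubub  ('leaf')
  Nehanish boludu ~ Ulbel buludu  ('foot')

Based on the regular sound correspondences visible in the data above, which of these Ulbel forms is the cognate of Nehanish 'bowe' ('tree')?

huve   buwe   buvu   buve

buve

boludu ~ buludu — Nehanish o corresponds to Ulbel u after a consonant, before a consonant other than r, m, n, p, b, f, v.
labewe ~ labeve — Nehanish w corresponds to Ulbel v between vowels (before a front vowel).
Applying these to Nehanish 'bowe':
  bowe → buwe   (o→u after a consonant, before a consonant other than r, m, n, p, b, f, v)
  buwe → buve   (w→v between vowels (before a front vowel))
So the Ulbel cognate is 'buve'.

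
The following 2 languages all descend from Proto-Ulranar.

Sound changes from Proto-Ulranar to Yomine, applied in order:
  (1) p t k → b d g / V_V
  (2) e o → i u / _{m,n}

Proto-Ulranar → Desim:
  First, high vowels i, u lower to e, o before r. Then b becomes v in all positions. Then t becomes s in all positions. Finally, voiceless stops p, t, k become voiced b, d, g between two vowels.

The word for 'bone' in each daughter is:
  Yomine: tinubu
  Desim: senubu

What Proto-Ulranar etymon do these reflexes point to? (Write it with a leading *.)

Position 1: Yomine has t, Desim has s. Yomine preserves t here (none of its changes turn any other segment into t), so the proto-segment is *t.
Position 2: Yomine has i, Desim has e. Taking the neighbouring segments as reconstructed: Yomine i could go back to *e or *i; Desim e can only go back to *e — the one source consistent with every daughter is *e.
Position 5: Yomine has b, Desim has b. In Desim, b can only continue *p, so the proto-segment is *p.
Verify the candidate proto-form against each daughter:
Yomine: start from *tenupu.
  rule 1 (intervocalic voicing): tenupu → tenubu
  rule 2 (pre-nasal raising): tenubu → tinubu
  ⇒ Yomine tinubu
Desim: start from *tenupu.
  rule 1: no change — tenupu
  rule 2: no change — tenupu
  rule 3 (unconditioned shift): tenupu → senupu
  rule 4 (intervocalic voicing): senupu → senubu
  ⇒ Desim senubu
Only *tenupu yields all of Yomine tinubu, Desim senubu.

*tenupu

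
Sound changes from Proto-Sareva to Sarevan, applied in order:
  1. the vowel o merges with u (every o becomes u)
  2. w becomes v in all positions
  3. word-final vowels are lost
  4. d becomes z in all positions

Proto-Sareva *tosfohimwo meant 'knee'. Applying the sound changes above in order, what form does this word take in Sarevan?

Sarevan: start from *tosfohimwo.
  rule 1 (vowel merger): tosfohimwo → tusfuhimwu
  rule 2 (unconditioned shift): tusfuhimwu → tusfuhimvu
  rule 3 (apocope): tusfuhimvu → tusfuhimv
  rule 4: no change — tusfuhimv
  ⇒ Sarevan tusfuhimv

tusfuhimv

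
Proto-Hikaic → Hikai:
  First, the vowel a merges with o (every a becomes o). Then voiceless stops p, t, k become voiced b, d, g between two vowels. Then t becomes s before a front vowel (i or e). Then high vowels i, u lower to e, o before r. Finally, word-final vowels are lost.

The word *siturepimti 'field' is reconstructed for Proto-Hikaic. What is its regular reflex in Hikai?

Hikai: start from *siturepimti.
  rule 1: no change — siturepimti
  rule 2 (intervocalic voicing): siturepimti → sidurebimti
  rule 3 (palatalisation): sidurebimti → sidurebimsi
  rule 4 (pre-rhotic lowering): sidurebimsi → sidorebimsi
  rule 5 (apocope): sidorebimsi → sidorebims
  ⇒ Hikai sidorebims

sidorebims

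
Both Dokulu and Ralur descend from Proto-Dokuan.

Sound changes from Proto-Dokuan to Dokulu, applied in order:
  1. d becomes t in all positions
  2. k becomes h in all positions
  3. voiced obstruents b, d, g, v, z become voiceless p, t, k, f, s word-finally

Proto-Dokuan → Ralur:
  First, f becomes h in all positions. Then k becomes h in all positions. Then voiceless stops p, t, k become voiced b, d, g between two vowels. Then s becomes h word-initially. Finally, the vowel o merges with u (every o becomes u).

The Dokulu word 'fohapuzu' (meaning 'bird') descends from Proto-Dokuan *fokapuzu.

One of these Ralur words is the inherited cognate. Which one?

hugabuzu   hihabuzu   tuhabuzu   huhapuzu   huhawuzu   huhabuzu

huhabuzu

Ralur: *fokapuzu > hokapuzu > hohapuzu > hohabuzu > huhabuzu  (by unconditioned shift, unconditioned shift, intervocalic voicing, vowel merger)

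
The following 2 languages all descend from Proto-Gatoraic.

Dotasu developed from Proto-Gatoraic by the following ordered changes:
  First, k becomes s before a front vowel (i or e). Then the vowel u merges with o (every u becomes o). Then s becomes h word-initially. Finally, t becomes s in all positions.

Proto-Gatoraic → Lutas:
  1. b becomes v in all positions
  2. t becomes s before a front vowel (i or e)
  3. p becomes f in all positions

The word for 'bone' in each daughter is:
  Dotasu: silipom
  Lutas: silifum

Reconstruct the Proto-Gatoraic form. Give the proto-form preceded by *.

*tilipum

Position 6: Dotasu has o, Lutas has u. Lutas preserves u here (none of its changes turn any other segment into u), so the proto-segment is *u.
Position 1: Dotasu has s, Lutas has s. Taking the neighbouring segments as reconstructed: Dotasu s can only go back to *t; Lutas s could go back to *t or *s — the one source consistent with every daughter is *t.
Position 5: Dotasu has p, Lutas has f. Dotasu preserves p here (none of its changes turn any other segment into p), so the proto-segment is *p.
Verify the candidate proto-form against each daughter:
Dotasu: start from *tilipum.
  rule 1: no change — tilipum
  rule 2 (vowel merger): tilipum → tilipom
  rule 3: no change — tilipom
  rule 4 (unconditioned shift): tilipom → silipom
  ⇒ Dotasu silipom
Lutas: *tilipum
  tilipum (rule 1 does not apply)
  tilipum → silipum   [palatalisation]
  silipum → silifum   [unconditioned shift]
  giving Lutas silifum.
*tilipum is the unique common source.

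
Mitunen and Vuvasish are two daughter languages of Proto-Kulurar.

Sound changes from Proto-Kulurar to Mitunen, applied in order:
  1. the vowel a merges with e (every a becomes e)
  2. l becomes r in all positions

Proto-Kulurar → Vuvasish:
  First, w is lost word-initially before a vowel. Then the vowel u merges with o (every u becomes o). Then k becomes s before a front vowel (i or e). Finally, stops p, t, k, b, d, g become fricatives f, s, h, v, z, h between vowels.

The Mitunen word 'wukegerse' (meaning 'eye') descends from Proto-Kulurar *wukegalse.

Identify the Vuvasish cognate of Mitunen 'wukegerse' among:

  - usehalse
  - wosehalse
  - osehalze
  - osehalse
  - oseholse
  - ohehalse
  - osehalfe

osehalse

Vuvasish: *wukegalse
  wukegalse → ukegalse   [glide loss]
  ukegalse → okegalse   [vowel merger]
  okegalse → osegalse   [palatalisation]
  osegalse → osehalse   [intervocalic lenition]
  giving Vuvasish osehalse.
Among the options, 'osehalse' alone shows every Vuvasish change applied in order.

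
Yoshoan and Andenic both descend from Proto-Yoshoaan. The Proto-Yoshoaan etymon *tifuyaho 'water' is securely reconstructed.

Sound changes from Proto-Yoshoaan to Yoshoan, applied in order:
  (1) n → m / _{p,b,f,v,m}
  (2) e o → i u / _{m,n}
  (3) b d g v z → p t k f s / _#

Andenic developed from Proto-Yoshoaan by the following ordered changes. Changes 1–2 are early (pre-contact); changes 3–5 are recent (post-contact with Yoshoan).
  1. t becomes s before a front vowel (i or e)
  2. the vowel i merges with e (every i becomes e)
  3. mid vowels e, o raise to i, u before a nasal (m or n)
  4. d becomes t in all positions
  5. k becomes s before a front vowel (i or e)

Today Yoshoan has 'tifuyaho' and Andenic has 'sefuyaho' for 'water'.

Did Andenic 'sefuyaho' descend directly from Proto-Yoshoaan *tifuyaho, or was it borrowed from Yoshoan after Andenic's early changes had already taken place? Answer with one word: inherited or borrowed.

If inherited, *tifuyaho would pass through all of Andenic's changes:
Andenic: *tifuyaho > sifuyaho > sefuyaho  (by palatalisation, vowel merger)
If borrowed from Yoshoan 'tifuyaho' after the early changes, it would undergo only the recent ones:
  rule 3 (pre-nasal raising): no change (tifuyaho)
  rule 4 (unconditioned shift): no change (tifuyaho)
  rule 5 (palatalisation): no change (tifuyaho)
  ⇒ as a loan: tifuyaho
Andenic 'sefuyaho' matches the inherited outcome exactly, so it is an inherited cognate, not a loan.

inherited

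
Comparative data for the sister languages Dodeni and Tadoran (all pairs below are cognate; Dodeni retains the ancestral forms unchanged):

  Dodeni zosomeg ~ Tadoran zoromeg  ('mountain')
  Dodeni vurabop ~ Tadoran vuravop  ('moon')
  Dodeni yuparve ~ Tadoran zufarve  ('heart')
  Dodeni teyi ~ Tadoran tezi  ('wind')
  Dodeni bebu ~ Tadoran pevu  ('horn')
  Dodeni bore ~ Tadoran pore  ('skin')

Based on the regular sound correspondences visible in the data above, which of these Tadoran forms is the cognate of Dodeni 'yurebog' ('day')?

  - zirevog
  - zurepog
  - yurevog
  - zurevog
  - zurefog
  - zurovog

zurevog

yuparve ~ zufarve — Dodeni y corresponds to Tadoran z word-initially before a back vowel.
vurabop ~ vuravop — Dodeni b corresponds to Tadoran v between vowels (before a back vowel).
Applying these to Dodeni 'yurebog':
  yurebog → zurebog   (y→z word-initially before a back vowel)
  zurebog → zurevog   (b→v between vowels (before a back vowel))
So the Tadoran cognate is 'zurevog'.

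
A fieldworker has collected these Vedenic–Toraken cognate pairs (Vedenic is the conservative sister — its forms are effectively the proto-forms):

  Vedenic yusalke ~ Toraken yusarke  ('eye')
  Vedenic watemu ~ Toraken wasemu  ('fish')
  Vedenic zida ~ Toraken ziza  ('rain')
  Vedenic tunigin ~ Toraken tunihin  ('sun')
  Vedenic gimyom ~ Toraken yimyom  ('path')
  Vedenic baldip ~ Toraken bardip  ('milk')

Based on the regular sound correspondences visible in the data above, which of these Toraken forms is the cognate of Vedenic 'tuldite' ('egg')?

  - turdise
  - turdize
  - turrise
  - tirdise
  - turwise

yusalke ~ yusarke, baldip ~ bardip — Vedenic l corresponds to Toraken r after a vowel, before a consonant other than r, m, n, p, b, f, v.
watemu ~ wasemu — Vedenic t corresponds to Toraken s between vowels (before a front vowel).
Applying these to Vedenic 'tuldite':
  tuldite → turdite   (l→r after a vowel, before a consonant other than r, m, n, p, b, f, v)
  turdite → turdise   (t→s between vowels (before a front vowel))
So the Toraken cognate is 'turdise'.

turdise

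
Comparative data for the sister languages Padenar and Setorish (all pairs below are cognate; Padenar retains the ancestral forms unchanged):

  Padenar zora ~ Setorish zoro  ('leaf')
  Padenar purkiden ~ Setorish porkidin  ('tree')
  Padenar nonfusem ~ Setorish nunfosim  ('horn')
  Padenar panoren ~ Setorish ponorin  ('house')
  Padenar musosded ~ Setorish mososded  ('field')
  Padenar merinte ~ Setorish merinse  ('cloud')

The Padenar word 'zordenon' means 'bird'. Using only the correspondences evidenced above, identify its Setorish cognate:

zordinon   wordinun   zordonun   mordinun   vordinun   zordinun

zordinun

purkiden ~ porkidin, panoren ~ ponorin — Padenar e corresponds to Setorish i after a consonant, before a nasal.
nonfusem ~ nunfosim — Padenar o corresponds to Setorish u after a consonant, before a nasal.
Applying these to Padenar 'zordenon':
  zordenon → zordinon   (e→i after a consonant, before a nasal)
  zordinon → zordinun   (o→u after a consonant, before a nasal)
So the Setorish cognate is 'zordinun'.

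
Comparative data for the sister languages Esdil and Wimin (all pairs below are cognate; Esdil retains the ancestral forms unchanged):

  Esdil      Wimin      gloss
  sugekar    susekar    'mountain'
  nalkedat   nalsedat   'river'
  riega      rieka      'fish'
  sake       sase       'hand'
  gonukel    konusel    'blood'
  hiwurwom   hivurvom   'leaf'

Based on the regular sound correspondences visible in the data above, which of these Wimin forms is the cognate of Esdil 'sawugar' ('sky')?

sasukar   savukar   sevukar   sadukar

savukar

hiwurwom ~ hivurvom — Esdil w corresponds to Wimin v between vowels (before a back vowel).
riega ~ rieka — Esdil g corresponds to Wimin k between vowels (before a back vowel).
Applying these to Esdil 'sawugar':
  sawugar → savugar   (w→v between vowels (before a back vowel))
  savugar → savukar   (g→k between vowels (before a back vowel))
So the Wimin cognate is 'savukar'.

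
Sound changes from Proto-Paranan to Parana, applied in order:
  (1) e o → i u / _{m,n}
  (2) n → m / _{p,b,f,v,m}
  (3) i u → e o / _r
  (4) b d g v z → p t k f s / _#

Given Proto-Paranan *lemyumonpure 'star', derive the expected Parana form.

limyumumpore

Parana: *lemyumonpure > limyumunpure > limyumumpure > limyumumpore  (by pre-nasal raising, nasal place assimilation, pre-rhotic lowering)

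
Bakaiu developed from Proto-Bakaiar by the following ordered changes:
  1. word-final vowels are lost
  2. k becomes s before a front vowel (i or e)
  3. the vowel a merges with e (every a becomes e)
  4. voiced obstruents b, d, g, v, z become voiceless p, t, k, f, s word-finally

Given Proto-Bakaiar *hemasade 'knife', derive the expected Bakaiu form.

hemeset

Bakaiu: start from *hemasade.
  rule 1 (apocope): hemasade → hemasad
  rule 2: no change — hemasad
  rule 3 (vowel merger): hemasad → hemesed
  rule 4 (final devoicing): hemesed → hemeset
  ⇒ Bakaiu hemeset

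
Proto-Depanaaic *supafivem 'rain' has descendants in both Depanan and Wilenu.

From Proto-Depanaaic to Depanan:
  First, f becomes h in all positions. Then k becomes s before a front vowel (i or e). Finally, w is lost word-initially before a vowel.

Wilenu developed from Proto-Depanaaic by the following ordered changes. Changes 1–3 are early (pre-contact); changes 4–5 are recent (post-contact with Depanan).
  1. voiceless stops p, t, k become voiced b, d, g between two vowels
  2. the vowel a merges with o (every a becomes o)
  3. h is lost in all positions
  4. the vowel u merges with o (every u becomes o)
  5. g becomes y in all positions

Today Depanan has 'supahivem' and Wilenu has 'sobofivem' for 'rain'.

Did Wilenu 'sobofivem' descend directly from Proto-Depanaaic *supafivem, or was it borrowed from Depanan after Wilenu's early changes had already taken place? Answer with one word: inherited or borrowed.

If inherited, *supafivem would pass through all of Wilenu's changes:
Wilenu: *supafivem
  supafivem → subafivem   [intervocalic voicing]
  subafivem → subofivem   [vowel merger]
  subofivem (rule 3 does not apply)
  subofivem → sobofivem   [vowel merger]
  sobofivem (rule 5 does not apply)
  giving Wilenu sobofivem.
If borrowed from Depanan 'supahivem' after the early changes, it would undergo only the recent ones:
  rule 4 (vowel merger): supahivem → sopahivem
  rule 5 (unconditioned shift): no change (sopahivem)
  ⇒ as a loan: sopahivem
Wilenu 'sobofivem' matches the inherited outcome exactly, so it is an inherited cognate, not a loan.

inherited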